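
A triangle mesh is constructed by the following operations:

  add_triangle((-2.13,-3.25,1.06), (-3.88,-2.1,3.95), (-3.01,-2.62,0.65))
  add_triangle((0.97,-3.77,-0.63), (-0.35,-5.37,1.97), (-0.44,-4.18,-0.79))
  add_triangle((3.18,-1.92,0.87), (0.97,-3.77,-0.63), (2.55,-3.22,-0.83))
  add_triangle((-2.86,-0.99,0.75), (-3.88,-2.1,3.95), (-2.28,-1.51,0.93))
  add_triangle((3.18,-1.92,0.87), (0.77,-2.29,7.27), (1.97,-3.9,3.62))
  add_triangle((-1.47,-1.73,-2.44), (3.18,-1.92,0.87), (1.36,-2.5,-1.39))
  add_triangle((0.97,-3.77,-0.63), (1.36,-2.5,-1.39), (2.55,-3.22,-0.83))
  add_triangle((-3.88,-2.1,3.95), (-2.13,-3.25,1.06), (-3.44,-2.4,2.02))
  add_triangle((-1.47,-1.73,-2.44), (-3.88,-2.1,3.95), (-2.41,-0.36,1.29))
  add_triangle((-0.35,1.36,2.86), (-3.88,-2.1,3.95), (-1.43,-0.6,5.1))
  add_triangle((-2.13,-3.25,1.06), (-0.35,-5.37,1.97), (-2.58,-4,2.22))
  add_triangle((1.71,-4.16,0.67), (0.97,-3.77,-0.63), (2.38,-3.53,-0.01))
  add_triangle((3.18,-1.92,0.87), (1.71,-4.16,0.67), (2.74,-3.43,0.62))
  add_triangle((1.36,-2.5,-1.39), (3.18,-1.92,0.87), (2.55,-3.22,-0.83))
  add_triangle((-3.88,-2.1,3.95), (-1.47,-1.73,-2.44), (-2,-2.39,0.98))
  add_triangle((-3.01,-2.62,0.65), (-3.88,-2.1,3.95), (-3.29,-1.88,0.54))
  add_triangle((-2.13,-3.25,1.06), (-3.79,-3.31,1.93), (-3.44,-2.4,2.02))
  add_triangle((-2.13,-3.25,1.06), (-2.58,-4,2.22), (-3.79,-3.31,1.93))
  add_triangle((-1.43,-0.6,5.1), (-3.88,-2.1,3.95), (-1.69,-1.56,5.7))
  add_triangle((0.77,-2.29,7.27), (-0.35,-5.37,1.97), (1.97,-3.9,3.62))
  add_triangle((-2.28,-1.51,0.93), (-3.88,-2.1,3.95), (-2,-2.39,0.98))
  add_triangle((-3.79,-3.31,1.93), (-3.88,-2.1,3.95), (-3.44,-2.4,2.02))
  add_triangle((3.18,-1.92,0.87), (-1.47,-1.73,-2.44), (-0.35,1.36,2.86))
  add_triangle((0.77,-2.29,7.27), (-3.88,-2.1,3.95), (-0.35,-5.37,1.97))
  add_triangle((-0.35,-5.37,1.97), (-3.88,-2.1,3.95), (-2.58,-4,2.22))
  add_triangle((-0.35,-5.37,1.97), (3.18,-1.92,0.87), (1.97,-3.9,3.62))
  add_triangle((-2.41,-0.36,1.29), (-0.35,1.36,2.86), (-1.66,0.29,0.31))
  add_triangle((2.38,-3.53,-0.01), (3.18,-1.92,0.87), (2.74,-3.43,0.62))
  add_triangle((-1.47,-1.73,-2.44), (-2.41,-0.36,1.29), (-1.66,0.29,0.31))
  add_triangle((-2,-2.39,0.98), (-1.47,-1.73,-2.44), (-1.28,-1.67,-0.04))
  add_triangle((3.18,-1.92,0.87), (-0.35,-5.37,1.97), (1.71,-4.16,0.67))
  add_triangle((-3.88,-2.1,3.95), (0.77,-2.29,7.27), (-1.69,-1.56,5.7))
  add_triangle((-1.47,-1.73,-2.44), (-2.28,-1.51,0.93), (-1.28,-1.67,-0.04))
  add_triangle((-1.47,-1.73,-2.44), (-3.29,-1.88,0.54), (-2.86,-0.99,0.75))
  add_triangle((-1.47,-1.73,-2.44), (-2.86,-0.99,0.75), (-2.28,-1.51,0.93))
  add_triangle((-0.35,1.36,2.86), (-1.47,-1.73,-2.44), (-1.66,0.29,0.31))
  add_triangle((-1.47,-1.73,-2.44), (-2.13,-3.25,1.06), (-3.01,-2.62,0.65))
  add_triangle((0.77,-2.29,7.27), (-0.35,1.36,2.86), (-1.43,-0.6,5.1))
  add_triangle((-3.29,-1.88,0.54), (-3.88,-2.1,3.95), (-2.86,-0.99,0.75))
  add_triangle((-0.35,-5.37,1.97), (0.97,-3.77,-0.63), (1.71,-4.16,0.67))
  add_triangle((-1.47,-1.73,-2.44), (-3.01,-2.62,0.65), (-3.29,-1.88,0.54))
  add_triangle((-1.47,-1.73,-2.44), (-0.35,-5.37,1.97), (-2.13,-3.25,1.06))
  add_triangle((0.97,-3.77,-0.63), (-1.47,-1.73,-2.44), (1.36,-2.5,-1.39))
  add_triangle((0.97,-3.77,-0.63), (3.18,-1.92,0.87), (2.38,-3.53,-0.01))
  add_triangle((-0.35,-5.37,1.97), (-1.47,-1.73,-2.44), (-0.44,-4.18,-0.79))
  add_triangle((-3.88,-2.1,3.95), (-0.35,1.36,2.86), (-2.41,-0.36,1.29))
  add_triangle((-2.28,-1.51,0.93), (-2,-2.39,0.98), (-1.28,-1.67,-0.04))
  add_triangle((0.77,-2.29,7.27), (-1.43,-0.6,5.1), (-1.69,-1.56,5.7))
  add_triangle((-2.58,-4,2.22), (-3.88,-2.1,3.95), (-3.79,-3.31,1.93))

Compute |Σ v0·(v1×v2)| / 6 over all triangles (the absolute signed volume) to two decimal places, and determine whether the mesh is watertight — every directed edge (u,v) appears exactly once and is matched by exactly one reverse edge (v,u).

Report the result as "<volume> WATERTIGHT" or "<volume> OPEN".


107.00 OPEN

Per-triangle v0·(v1×v2)/6:
  t1: +2.5640
  t2: +2.8300
  t3: +1.7808
  t4: -0.8877
  t5: +7.1612
  t6: -0.6313
  t7: +0.9202
  t8: -1.6242
  t9: +3.1070
  t10: +3.3697
  t11: +1.5666
  t12: +1.0294
  t13: +0.4051
  t14: +0.2100
  t15: +2.6903
  t16: +1.6451
  t17: -0.2261
  t18: +0.8227
  t19: +1.9684
  t20: +10.9985
  t21: -0.9878
  t22: +0.5353
  t23: -2.8599
  t24: +24.1568
  t25: +4.0789
  t26: +6.1464
  t27: +0.9057
  t28: +0.4784
  t29: +1.0483
  t30: +0.1538
  t31: +2.8262
  t32: +3.6047
  t33: -0.7882
  t34: +0.8103
  t35: -1.1641
  t36: -0.5607
  t37: +2.0667
  t38: +4.6009
  t39: +1.1525
  t40: +2.6378
  t41: +1.3993
  t42: +5.1178
  t43: +2.1386
  t44: -0.1226
  t45: +2.3613
  t46: +2.6948
  t47: -0.2789
  t48: +2.2351
  t49: +2.9158
Σ = +107.0029 → |volume| = 107.00

Directed edges: 147 total; 9 unmatched, e.g. (-0.44,-4.18,-0.79)→(0.97,-3.77,-0.63) → open.


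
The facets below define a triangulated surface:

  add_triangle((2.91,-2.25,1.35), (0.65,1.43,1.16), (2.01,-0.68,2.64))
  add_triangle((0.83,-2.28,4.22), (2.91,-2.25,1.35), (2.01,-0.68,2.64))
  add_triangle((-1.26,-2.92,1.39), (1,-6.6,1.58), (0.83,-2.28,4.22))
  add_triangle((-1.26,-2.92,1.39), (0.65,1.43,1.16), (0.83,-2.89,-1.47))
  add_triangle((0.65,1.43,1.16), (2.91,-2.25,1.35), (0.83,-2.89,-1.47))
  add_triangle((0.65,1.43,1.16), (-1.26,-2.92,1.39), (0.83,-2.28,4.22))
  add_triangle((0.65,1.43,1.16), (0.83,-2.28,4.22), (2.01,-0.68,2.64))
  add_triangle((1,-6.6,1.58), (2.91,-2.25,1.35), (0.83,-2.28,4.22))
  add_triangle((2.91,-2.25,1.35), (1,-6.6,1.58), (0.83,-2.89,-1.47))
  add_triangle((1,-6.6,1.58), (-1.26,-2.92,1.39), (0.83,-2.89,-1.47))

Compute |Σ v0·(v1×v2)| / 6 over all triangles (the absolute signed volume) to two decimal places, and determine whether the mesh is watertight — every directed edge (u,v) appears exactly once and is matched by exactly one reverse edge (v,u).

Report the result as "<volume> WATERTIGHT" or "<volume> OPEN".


Per-triangle v0·(v1×v2)/6:
  t1: +1.2365
  t2: +2.9825
  t3: +7.2488
  t4: -1.9063
  t5: +0.8027
  t6: +1.5746
  t7: +1.9350
  t8: +9.9508
  t9: +6.4594
  t10: +3.7504
Σ = +34.0344 → |volume| = 34.03

Directed edges: 30 total, each appears once with its reverse present → watertight.

34.03 WATERTIGHT


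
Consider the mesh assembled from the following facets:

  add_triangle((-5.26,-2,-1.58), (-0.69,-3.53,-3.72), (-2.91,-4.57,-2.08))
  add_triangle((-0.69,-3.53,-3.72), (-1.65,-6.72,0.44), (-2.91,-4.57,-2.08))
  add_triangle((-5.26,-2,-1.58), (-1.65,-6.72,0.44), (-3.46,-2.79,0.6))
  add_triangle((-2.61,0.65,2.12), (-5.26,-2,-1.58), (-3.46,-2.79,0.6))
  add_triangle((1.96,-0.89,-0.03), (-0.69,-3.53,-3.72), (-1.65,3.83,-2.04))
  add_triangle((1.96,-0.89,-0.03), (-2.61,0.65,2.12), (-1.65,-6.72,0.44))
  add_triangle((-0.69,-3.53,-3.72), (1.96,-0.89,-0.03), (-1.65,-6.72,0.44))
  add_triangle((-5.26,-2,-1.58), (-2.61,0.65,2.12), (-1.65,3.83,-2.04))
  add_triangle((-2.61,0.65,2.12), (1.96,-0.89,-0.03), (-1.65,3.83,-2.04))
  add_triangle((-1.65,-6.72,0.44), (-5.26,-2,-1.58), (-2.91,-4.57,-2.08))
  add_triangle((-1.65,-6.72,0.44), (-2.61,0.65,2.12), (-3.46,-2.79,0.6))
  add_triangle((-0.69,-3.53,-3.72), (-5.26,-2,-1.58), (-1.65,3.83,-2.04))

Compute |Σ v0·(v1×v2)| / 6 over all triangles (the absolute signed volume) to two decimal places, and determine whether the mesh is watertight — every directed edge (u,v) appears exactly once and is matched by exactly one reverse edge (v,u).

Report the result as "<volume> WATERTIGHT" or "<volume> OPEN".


98.39 WATERTIGHT

Per-triangle v0·(v1×v2)/6:
  t1: +7.2115
  t2: +8.3829
  t3: +7.5466
  t4: +6.1139
  t5: +6.3473
  t6: +5.0027
  t7: +9.6231
  t8: +13.5714
  t9: +1.7323
  t10: +9.2818
  t11: +5.4266
  t12: +18.1506
Σ = +98.3907 → |volume| = 98.39

Directed edges: 36 total, each appears once with its reverse present → watertight.


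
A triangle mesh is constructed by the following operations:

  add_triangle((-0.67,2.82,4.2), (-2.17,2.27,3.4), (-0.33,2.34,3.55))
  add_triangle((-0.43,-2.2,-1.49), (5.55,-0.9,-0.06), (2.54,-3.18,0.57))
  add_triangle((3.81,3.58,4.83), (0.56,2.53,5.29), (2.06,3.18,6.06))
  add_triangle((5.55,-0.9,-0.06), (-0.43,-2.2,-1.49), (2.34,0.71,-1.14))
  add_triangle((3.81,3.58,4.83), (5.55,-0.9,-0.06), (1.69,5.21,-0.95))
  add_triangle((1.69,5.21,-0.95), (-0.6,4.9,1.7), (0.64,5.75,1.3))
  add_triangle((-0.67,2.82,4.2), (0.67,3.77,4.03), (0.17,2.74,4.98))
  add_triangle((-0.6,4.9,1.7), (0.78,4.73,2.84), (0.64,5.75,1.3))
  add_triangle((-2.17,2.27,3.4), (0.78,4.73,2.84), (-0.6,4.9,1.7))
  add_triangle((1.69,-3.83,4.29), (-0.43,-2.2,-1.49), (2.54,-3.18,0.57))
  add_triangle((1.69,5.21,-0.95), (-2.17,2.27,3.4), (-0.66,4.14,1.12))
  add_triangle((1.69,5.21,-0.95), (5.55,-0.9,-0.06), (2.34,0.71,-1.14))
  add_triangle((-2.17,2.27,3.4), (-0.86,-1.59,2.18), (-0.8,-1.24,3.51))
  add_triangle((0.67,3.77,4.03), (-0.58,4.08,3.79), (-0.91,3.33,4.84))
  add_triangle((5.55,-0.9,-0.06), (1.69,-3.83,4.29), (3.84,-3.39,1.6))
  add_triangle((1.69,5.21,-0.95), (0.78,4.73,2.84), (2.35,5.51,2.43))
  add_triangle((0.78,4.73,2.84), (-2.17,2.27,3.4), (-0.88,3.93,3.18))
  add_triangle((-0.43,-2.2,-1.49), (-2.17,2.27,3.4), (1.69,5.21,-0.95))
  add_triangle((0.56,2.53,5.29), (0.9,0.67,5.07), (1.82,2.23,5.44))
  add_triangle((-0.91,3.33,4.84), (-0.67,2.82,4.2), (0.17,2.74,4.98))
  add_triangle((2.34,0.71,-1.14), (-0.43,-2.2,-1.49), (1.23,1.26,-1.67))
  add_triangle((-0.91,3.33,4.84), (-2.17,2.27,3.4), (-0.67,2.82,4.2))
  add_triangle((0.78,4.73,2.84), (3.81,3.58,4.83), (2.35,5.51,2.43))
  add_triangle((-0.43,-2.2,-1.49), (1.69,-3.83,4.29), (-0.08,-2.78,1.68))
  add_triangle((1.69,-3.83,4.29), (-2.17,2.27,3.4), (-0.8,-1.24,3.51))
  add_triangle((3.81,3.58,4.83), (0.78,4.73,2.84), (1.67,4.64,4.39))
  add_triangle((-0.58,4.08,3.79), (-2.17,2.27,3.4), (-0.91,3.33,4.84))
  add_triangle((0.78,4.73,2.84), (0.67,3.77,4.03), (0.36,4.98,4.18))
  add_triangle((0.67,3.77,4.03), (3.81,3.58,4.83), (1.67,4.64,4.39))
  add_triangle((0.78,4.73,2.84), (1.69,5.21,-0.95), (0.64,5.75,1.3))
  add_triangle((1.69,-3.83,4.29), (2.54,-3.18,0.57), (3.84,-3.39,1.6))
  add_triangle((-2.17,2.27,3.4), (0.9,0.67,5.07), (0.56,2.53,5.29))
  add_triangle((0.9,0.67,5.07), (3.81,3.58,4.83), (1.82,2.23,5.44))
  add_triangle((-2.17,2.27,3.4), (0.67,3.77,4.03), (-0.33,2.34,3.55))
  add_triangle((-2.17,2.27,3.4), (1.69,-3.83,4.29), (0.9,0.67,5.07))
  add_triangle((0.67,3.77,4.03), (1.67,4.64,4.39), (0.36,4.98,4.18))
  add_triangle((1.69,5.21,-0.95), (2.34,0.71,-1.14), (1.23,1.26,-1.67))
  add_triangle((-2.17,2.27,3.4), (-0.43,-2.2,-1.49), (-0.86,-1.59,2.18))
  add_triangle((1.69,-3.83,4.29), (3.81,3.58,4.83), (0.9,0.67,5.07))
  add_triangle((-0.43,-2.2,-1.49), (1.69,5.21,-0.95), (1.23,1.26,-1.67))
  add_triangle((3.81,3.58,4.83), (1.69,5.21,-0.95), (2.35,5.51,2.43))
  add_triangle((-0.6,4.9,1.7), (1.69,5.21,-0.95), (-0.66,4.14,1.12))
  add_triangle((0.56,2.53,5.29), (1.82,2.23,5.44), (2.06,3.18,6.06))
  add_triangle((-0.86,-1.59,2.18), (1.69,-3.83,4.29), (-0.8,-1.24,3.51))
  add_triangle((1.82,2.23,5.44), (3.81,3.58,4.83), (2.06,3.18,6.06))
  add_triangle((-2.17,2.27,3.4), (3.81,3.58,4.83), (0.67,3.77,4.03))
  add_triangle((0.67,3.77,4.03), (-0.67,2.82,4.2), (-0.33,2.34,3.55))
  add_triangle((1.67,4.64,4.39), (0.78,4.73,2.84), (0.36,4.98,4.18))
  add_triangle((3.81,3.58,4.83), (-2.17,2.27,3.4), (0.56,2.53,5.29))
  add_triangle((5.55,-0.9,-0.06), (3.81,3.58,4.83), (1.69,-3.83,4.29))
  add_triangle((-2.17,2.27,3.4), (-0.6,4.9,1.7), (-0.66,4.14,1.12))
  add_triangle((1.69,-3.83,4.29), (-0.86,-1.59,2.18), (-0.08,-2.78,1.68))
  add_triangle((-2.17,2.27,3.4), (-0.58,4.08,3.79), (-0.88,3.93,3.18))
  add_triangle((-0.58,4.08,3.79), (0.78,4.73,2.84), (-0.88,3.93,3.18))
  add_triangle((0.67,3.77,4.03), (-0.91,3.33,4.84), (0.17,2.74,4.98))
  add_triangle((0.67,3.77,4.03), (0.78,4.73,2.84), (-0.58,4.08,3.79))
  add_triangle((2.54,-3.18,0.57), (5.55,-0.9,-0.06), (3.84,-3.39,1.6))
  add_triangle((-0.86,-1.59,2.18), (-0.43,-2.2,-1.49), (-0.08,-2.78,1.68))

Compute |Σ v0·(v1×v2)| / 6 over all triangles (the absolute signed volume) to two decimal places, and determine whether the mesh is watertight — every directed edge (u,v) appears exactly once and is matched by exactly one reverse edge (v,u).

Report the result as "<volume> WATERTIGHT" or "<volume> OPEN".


190.93 WATERTIGHT

Per-triangle v0·(v1×v2)/6:
  t1: +0.0518
  t2: +5.0814
  t3: +0.7689
  t4: +3.8466
  t5: +28.3282
  t6: +1.7058
  t7: -1.2732
  t8: +2.0874
  t9: +4.7524
  t10: +5.5447
  t11: -1.9016
  t12: +4.7157
  t13: +1.4065
  t14: +1.5891
  t15: +5.6287
  t16: +4.0587
  t17: -0.8085
  t18: +3.8333
  t19: +1.8058
  t20: -0.0041
  t21: +1.4520
  t22: +0.0927
  t23: +5.2751
  t24: +2.0161
  t25: +3.5284
  t26: +2.1593
  t27: +1.8107
  t28: -0.6876
  t29: +1.6695
  t30: +2.4007
  t31: +2.8826
  t32: +3.7079
  t33: +1.6465
  t34: -1.2394
  t35: +8.8764
  t36: +0.7954
  t37: +1.9178
  t38: +2.7461
  t39: +13.2780
  t40: +0.9940
  t41: +5.2209
  t42: +0.9461
  t43: +0.7739
  t44: +1.7712
  t45: +1.3370
  t46: +3.5632
  t47: +0.2161
  t48: +1.4320
  t49: +4.7055
  t50: +32.7516
  t51: +0.8153
  t52: +1.7622
  t53: +0.8734
  t54: +0.8043
  t55: +1.6804
  t56: +1.7956
  t57: +2.6737
  t58: +1.2708
Σ = +190.9332 → |volume| = 190.93

Directed edges: 174 total, each appears once with its reverse present → watertight.


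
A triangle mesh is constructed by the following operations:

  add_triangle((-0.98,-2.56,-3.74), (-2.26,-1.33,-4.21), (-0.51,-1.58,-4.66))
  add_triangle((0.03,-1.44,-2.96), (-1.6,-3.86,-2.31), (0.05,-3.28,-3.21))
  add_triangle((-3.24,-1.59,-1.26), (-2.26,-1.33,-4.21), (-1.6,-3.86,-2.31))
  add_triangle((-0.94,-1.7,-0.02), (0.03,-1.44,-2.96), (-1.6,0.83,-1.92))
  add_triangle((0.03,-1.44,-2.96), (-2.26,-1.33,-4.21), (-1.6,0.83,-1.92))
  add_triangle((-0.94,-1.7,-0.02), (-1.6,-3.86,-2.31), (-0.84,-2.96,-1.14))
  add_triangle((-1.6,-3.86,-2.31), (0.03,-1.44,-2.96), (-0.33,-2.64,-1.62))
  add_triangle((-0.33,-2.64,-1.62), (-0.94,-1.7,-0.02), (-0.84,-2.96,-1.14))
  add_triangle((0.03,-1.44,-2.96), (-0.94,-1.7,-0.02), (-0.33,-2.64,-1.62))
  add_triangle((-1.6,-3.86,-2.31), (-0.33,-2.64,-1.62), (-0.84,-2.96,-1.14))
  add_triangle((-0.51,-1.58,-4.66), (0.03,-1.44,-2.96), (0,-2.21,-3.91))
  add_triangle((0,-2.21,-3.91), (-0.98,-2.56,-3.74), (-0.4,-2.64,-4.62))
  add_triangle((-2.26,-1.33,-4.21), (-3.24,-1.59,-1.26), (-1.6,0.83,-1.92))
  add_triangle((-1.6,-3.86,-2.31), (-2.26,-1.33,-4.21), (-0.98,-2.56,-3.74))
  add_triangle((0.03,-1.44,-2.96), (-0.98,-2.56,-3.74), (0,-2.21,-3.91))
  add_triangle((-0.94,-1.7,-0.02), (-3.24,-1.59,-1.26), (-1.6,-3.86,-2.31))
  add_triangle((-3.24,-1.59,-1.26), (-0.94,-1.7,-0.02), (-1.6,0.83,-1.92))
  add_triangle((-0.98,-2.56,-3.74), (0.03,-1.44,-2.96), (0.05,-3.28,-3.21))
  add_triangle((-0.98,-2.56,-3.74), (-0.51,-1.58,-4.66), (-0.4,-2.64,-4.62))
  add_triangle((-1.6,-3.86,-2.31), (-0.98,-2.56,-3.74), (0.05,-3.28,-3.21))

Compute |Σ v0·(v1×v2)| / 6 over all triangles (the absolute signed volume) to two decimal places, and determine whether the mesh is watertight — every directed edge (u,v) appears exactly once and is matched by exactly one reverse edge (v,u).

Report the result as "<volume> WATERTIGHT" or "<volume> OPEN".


16.39 OPEN

Per-triangle v0·(v1×v2)/6:
  t1: +1.8485
  t2: -1.3998
  t3: +5.3296
  t4: -2.1686
  t5: +1.4302
  t6: +0.3439
  t7: +1.0155
  t8: -0.0049
  t9: -0.5701
  t10: +0.3204
  t11: +0.0981
  t12: +0.0980
  t13: +3.0602
  t14: +2.6054
  t15: -0.1401
  t16: +1.7027
  t17: -0.5667
  t18: +0.8693
  t19: +0.5818
  t20: +1.9372
Σ = +16.3906 → |volume| = 16.39

Directed edges: 60 total; 6 unmatched, e.g. (-2.26,-1.33,-4.21)→(-0.51,-1.58,-4.66) → open.


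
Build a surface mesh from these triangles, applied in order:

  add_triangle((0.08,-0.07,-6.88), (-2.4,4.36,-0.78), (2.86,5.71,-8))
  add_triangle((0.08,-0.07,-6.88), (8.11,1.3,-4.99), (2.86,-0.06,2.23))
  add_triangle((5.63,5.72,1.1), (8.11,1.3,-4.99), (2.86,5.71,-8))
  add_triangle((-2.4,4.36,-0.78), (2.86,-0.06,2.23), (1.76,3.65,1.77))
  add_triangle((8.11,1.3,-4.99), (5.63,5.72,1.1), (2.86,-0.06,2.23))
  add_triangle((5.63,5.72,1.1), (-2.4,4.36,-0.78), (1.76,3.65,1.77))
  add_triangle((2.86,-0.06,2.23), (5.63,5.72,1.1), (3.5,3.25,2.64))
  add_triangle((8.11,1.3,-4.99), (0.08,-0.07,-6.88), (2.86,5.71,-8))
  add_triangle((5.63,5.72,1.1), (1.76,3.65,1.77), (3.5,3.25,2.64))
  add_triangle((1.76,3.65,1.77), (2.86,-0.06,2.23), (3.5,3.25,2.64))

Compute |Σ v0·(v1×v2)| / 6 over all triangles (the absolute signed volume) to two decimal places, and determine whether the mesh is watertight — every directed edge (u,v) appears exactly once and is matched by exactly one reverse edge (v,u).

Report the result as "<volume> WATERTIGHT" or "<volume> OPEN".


Per-triangle v0·(v1×v2)/6:
  t1: +29.8567
  t2: +5.2334
  t3: +73.0322
  t4: +1.1010
  t5: +29.1783
  t6: +9.6409
  t7: +4.9639
  t8: +49.1858
  t9: +3.8269
  t10: +0.7865
Σ = +206.8057 → |volume| = 206.81

Directed edges: 30 total; 6 unmatched, e.g. (0.08,-0.07,-6.88)→(-2.4,4.36,-0.78) → open.

206.81 OPEN


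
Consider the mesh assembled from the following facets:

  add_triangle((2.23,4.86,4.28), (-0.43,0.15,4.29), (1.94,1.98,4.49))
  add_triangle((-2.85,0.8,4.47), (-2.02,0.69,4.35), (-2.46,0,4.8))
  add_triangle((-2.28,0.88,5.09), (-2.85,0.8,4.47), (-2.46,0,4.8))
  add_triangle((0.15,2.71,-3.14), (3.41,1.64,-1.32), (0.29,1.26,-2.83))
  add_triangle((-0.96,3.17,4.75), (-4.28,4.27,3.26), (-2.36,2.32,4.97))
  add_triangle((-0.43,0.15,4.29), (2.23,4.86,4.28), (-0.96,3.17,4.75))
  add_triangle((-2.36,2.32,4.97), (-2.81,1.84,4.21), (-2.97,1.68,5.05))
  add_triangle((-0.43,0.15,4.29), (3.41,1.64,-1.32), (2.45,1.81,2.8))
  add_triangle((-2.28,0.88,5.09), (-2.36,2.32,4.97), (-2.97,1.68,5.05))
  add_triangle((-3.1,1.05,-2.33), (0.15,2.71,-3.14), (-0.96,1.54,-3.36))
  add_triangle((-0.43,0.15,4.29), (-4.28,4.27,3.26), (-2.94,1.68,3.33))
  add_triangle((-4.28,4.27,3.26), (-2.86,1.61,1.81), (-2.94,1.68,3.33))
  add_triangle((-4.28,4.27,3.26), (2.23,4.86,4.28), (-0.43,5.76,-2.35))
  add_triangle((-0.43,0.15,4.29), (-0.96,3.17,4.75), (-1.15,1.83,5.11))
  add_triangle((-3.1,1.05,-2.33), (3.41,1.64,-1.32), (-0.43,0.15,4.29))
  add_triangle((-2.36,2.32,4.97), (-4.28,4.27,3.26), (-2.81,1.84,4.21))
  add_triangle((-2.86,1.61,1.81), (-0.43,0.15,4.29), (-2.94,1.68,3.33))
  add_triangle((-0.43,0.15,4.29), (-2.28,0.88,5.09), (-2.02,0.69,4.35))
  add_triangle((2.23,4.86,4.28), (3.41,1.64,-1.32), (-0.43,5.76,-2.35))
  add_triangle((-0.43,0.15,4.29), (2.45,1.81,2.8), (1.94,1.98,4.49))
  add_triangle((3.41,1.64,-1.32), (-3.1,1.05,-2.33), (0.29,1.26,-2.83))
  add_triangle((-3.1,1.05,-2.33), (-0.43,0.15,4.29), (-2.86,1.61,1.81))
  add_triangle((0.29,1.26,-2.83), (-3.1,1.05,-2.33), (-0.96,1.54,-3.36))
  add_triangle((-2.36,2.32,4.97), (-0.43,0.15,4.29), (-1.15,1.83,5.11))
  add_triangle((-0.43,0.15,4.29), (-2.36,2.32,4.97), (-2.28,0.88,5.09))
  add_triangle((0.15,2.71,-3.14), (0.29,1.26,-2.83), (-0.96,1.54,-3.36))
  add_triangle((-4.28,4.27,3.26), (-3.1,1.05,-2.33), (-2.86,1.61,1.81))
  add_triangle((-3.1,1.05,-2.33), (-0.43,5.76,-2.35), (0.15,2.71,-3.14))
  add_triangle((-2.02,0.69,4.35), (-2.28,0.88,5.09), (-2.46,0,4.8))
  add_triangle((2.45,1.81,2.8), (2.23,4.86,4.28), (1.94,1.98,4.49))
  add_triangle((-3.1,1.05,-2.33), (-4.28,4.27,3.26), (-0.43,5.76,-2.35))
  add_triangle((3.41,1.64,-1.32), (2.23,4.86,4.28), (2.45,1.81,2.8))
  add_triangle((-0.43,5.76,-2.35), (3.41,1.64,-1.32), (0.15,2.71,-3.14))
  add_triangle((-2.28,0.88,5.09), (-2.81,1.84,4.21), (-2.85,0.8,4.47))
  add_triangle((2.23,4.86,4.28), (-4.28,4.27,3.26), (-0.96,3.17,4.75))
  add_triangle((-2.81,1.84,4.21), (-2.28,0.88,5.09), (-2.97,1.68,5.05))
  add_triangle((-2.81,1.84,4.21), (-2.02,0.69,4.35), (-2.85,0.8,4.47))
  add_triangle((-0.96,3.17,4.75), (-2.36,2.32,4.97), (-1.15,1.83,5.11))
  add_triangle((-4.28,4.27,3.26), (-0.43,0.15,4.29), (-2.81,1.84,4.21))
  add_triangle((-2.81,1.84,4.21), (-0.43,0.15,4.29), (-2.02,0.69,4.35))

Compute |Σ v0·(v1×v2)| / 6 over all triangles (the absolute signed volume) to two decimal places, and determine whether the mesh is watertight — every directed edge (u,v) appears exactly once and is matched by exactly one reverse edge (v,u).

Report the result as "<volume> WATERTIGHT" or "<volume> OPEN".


Per-triangle v0·(v1×v2)/6:
  t1: +4.5836
  t2: -0.4426
  t3: +0.6039
  t4: +2.1117
  t5: +5.1052
  t6: +7.3407
  t7: +0.3956
  t8: +0.7203
  t9: +0.7857
  t10: +1.7219
  t11: +3.3250
  t12: +1.2966
  t13: +36.2668
  t14: +0.7986
  t15: -6.6706
  t16: +2.1293
  t17: +0.1123
  t18: +0.1144
  t19: +22.8582
  t20: +0.6335
  t21: -1.6766
  t22: +1.5196
  t23: +0.0616
  t24: +1.2195
  t25: +1.7813
  t26: +0.8036
  t27: +3.6238
  t28: +6.5443
  t29: -0.0340
  t30: +2.5949
  t31: +21.7413
  t32: +6.2221
  t33: +6.6786
  t34: +0.7785
  t35: +10.8757
  t36: -0.0353
  t37: -0.6016
  t38: +1.6033
  t39: -2.3113
  t40: -0.9987
Σ = +144.1807 → |volume| = 144.18

Directed edges: 120 total, each appears once with its reverse present → watertight.

144.18 WATERTIGHT


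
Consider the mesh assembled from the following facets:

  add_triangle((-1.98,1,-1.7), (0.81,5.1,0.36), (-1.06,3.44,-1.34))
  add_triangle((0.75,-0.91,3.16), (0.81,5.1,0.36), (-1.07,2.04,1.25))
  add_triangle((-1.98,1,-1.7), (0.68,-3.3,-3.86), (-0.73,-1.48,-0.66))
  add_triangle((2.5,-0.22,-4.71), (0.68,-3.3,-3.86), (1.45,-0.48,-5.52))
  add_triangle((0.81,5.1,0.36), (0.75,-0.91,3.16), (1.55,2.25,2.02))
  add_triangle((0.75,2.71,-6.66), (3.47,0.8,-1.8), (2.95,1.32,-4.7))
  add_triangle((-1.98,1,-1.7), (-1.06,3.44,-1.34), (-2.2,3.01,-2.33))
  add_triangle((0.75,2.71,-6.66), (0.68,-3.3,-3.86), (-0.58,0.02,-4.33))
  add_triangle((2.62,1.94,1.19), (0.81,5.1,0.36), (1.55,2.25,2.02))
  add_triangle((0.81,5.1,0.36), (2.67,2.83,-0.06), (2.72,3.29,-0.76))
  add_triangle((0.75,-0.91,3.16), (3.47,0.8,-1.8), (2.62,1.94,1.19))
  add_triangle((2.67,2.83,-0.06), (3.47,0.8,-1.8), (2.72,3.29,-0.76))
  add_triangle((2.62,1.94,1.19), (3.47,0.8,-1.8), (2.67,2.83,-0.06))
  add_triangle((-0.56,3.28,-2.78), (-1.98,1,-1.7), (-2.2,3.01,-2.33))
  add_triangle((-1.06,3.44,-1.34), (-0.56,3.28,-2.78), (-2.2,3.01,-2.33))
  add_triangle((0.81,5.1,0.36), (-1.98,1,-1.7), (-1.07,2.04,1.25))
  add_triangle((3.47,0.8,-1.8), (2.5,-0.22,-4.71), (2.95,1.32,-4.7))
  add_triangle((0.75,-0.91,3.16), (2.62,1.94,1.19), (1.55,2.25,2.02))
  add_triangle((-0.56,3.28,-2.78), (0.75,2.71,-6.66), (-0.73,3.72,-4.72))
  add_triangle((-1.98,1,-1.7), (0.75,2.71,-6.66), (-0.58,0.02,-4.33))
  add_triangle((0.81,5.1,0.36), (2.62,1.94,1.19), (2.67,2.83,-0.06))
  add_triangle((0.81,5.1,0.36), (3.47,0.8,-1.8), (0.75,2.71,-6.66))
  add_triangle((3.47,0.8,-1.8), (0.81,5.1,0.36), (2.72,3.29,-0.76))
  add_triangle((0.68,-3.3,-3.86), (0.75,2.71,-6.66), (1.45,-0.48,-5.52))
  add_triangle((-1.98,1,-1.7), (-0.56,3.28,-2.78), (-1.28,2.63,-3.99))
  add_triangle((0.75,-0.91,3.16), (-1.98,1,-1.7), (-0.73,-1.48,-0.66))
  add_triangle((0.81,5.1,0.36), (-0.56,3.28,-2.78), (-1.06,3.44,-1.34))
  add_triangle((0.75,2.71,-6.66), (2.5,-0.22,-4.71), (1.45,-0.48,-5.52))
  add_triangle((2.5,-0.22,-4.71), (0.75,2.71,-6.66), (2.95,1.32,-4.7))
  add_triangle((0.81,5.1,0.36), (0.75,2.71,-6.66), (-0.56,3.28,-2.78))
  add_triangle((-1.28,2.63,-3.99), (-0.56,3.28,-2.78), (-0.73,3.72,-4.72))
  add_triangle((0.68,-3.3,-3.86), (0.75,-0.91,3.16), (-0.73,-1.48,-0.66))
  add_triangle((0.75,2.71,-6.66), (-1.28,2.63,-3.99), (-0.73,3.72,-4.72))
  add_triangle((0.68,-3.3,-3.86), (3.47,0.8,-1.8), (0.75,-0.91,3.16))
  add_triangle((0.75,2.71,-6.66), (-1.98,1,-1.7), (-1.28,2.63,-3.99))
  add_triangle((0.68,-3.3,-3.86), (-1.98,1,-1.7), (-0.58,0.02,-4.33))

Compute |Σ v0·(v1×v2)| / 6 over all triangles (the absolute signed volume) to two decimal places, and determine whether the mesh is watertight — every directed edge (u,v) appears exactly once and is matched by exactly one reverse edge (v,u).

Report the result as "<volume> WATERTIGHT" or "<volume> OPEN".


Per-triangle v0·(v1×v2)/6:
  t1: +0.4600
  t2: +4.6613
  t3: +2.6786
  t4: +3.3856
  t5: +1.8534
  t6: +2.3302
  t7: +0.1534
  t8: +6.2463
  t9: +2.5899
  t10: +1.3876
  t11: +4.3386
  t12: +1.2069
  t13: +2.2408
  t14: +1.0045
  t15: +1.3951
  t16: +4.1087
  t17: +2.7230
  t18: +2.1991
  t19: +1.2652
  t20: +4.5638
  t21: +2.4981
  t22: +18.9636
  t23: +0.6482
  t24: +3.7362
  t25: +1.3544
  t26: +1.5408
  t27: +2.6576
  t28: +3.9955
  t29: +4.4456
  t30: +7.1131
  t31: +0.6205
  t32: +2.7361
  t33: +2.0447
  t34: +9.2917
  t35: +1.8341
  t36: +3.3385
Σ = +117.6108 → |volume| = 117.61

Directed edges: 108 total; 6 unmatched, e.g. (-1.07,2.04,1.25)→(0.75,-0.91,3.16) → open.

117.61 OPEN


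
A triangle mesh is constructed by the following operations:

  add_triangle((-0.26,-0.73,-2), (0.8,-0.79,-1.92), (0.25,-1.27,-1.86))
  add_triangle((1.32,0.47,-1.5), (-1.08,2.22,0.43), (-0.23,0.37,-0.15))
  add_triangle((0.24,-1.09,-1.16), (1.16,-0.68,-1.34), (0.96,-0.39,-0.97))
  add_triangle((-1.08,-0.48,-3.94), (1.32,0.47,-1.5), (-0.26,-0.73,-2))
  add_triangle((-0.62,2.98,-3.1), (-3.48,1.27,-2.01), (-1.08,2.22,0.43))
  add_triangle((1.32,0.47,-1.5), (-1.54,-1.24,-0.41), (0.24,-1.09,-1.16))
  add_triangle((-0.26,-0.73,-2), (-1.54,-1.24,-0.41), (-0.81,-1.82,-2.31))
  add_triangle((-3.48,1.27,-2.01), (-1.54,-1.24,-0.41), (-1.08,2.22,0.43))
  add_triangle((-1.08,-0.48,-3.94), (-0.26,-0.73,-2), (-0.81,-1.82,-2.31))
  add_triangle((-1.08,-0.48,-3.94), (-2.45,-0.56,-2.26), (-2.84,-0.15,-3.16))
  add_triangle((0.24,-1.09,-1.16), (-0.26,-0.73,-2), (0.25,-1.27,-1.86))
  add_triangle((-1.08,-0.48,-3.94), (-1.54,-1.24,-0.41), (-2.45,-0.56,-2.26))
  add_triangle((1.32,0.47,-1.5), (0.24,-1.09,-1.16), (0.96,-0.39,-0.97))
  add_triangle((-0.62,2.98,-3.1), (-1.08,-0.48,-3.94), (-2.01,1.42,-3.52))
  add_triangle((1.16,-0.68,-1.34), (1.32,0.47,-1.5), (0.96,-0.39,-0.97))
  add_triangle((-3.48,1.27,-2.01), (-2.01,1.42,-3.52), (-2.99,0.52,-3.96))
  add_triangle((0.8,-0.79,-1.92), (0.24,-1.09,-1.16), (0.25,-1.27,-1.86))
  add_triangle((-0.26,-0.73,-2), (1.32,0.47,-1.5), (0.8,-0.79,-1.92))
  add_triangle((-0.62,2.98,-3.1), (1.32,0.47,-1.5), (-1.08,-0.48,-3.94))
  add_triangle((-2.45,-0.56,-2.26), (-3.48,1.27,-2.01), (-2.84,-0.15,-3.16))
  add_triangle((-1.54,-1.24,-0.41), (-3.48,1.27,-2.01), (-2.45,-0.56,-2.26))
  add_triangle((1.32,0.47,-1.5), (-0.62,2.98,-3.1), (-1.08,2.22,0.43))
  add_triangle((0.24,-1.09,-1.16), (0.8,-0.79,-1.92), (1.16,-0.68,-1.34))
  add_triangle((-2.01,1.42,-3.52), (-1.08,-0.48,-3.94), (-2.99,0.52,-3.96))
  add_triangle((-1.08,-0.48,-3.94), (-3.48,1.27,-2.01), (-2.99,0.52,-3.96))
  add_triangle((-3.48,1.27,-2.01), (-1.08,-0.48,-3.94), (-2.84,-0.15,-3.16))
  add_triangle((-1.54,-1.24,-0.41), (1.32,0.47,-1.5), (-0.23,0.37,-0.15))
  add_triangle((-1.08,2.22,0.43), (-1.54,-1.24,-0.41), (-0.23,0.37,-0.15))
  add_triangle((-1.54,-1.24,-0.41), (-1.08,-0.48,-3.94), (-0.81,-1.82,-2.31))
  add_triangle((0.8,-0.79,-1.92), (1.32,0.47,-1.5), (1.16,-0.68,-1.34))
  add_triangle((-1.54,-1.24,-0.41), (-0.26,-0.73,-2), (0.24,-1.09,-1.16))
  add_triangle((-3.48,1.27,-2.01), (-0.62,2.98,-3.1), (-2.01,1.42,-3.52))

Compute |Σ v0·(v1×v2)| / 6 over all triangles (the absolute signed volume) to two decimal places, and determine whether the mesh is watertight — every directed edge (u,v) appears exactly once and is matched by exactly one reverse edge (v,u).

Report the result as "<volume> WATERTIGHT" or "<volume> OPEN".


27.82 WATERTIGHT

Per-triangle v0·(v1×v2)/6:
  t1: +0.1922
  t2: -0.1564
  t3: -0.0040
  t4: +0.6764
  t5: +4.5868
  t6: -0.4236
  t7: -0.2988
  t8: +1.6092
  t9: +0.3477
  t10: +0.6514
  t11: +0.0323
  t12: +1.1636
  t13: -0.1741
  t14: +2.5833
  t15: +0.0326
  t16: +1.6706
  t17: +0.0636
  t18: +0.4010
  t19: +3.7185
  t20: +0.7002
  t21: +1.2875
  t22: +1.6186
  t23: +0.1280
  t24: +1.6242
  t25: +0.0335
  t26: +1.5115
  t27: -0.2773
  t28: -0.1726
  t29: +1.3042
  t30: +0.2379
  t31: +0.4724
  t32: +2.6761
Σ = +27.8164 → |volume| = 27.82

Directed edges: 96 total, each appears once with its reverse present → watertight.


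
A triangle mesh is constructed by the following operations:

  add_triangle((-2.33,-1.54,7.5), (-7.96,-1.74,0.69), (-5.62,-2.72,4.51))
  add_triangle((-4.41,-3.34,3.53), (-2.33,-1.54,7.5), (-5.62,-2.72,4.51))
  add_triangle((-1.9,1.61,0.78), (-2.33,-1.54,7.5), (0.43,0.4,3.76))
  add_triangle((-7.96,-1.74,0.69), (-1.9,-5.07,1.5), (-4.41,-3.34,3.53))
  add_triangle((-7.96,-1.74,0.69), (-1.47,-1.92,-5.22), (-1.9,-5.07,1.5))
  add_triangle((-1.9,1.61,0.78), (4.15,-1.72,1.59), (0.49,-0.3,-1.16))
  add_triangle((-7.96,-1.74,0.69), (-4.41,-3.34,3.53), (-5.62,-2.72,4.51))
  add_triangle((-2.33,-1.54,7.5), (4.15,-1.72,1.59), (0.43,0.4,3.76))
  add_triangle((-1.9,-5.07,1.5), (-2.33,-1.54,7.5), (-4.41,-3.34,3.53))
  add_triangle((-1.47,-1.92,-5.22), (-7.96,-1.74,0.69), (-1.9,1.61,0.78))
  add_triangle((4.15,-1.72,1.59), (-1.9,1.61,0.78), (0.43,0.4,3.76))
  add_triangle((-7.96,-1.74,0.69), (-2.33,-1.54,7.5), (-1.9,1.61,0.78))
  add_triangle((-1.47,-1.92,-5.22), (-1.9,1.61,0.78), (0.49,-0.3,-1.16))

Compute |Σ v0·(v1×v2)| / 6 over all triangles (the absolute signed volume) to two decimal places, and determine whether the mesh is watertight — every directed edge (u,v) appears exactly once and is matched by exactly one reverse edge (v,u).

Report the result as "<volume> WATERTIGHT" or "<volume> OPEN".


Per-triangle v0·(v1×v2)/6:
  t1: +8.9402
  t2: +6.3615
  t3: +5.9647
  t4: +15.2287
  t5: +35.8535
  t6: +0.6657
  t7: +6.4521
  t8: +9.5875
  t9: +15.0350
  t10: +13.0632
  t11: +1.4423
  t12: +20.4507
  t13: +1.1737
Σ = +140.2186 → |volume| = 140.22

Directed edges: 39 total; 5 unmatched, e.g. (-1.47,-1.92,-5.22)→(-1.9,-5.07,1.5) → open.

140.22 OPEN


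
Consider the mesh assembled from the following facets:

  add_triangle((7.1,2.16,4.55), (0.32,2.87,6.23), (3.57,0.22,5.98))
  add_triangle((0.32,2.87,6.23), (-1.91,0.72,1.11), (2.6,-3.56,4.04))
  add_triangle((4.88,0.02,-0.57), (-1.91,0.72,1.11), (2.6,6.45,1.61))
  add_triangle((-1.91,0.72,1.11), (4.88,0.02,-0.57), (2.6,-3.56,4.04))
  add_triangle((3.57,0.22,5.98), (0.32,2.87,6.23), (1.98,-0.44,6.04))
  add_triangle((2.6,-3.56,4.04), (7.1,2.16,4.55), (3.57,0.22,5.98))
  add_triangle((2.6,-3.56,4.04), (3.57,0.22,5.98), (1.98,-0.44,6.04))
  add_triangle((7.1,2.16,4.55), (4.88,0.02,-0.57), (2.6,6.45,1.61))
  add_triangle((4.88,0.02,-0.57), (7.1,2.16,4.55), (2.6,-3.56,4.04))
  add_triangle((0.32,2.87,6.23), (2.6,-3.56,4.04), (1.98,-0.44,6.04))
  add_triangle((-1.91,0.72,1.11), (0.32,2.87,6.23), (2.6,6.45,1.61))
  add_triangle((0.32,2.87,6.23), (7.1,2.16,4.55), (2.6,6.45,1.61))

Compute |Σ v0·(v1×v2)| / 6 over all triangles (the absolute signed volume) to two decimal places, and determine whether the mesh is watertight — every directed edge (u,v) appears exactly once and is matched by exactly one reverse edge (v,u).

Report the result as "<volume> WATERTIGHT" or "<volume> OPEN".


151.55 WATERTIGHT

Per-triangle v0·(v1×v2)/6:
  t1: +18.2887
  t2: +10.5539
  t3: -3.5122
  t4: -5.1470
  t5: +6.5227
  t6: +16.5770
  t7: +6.1336
  t8: +24.8565
  t9: +23.1504
  t10: +1.3937
  t11: +12.2041
  t12: +40.5303
Σ = +151.5517 → |volume| = 151.55

Directed edges: 36 total, each appears once with its reverse present → watertight.


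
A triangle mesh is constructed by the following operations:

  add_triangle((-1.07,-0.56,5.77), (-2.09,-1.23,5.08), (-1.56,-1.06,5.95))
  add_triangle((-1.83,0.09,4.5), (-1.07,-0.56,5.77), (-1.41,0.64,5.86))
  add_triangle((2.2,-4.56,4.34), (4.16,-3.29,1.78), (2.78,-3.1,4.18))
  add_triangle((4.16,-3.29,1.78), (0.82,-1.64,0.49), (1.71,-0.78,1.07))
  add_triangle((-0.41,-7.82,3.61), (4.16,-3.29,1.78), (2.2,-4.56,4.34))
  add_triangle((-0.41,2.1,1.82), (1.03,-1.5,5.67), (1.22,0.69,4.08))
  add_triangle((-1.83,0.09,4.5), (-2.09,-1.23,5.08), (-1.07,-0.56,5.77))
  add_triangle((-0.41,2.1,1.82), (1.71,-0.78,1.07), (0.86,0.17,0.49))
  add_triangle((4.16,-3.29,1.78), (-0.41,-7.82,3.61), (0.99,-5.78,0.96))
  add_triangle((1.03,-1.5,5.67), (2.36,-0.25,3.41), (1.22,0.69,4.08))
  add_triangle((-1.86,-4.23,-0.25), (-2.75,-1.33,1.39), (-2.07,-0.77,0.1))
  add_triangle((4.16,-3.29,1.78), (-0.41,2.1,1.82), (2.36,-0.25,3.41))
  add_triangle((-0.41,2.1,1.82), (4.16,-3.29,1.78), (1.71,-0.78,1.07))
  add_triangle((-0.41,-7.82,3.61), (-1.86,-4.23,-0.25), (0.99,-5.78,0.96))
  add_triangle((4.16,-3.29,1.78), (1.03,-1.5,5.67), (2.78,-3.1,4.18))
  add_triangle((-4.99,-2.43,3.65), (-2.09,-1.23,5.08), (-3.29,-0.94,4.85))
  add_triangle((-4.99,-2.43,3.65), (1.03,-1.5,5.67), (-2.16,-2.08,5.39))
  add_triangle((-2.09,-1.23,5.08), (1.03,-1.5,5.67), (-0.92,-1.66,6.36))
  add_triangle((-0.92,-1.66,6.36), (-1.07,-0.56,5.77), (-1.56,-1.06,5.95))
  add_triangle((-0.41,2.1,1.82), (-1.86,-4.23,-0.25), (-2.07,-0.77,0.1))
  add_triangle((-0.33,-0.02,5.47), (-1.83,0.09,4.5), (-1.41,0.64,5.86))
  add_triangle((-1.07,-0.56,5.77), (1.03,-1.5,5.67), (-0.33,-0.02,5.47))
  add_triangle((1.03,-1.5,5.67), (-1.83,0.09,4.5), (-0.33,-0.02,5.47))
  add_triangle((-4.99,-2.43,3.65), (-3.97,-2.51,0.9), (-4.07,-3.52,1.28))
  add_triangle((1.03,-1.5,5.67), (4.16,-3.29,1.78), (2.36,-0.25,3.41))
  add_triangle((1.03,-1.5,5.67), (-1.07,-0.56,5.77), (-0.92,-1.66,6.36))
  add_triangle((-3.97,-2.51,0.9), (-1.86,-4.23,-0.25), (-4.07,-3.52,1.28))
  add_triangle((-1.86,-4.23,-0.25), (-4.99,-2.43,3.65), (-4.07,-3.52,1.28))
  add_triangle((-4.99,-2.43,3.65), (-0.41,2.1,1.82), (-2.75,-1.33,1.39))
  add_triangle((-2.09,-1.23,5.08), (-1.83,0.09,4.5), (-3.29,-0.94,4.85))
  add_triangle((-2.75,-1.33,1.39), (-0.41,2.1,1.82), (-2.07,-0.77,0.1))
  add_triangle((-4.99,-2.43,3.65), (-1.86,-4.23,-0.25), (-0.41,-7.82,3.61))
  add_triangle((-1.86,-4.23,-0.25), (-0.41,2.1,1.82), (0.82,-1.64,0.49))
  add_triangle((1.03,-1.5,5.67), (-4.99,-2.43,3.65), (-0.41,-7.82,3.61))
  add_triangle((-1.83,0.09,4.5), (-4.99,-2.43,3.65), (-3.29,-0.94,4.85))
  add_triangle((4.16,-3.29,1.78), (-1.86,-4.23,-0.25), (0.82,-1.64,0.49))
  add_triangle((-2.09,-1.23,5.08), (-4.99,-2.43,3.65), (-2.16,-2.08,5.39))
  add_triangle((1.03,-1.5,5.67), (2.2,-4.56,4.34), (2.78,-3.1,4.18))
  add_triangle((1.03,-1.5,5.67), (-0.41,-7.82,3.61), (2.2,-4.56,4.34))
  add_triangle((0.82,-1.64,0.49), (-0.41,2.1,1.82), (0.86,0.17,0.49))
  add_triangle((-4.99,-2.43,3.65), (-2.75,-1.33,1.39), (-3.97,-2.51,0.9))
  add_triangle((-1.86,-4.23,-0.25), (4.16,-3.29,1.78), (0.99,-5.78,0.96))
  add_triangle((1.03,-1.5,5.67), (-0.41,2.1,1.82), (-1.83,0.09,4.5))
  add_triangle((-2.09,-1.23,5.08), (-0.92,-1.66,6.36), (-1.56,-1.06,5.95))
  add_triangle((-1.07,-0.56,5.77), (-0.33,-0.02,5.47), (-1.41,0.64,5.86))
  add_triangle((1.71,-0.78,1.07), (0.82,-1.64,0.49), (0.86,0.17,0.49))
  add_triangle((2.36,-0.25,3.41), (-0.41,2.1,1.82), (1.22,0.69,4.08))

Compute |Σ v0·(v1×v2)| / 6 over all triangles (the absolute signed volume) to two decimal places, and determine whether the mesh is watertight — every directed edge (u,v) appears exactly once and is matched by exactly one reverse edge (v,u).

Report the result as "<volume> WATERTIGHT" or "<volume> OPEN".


142.99 OPEN

Per-triangle v0·(v1×v2)/6:
  t1: +0.2091
  t2: +0.9934
  t3: +3.7231
  t4: -0.2878
  t5: +11.7896
  t6: +2.4065
  t7: +1.2870
  t8: +0.3590
  t9: +10.0862
  t10: +2.6152
  t11: +1.5705
  t12: +0.7187
  t13: +0.3754
  t14: +7.3596
  t15: +1.8470
  t16: +2.3869
  t17: +0.8499
  t18: -0.1592
  t19: +0.5783
  t20: -1.9333
  t21: -0.8373
  t22: +1.6477
  t23: -1.9687
  t24: +1.7493
  t25: +7.0012
  t26: +1.8503
  t27: +1.1428
  t28: +2.6317
  t29: +1.2003
  t30: +1.2972
  t31: +1.1677
  t32: +19.3581
  t33: -2.3943
  t34: +35.1987
  t35: +0.2529
  t36: -0.1747
  t37: +2.3641
  t38: +3.8549
  t39: +12.5939
  t40: -0.5376
  t41: +0.3134
  t42: +0.2290
  t43: +5.5623
  t44: +0.6371
  t45: +0.9544
  t46: +0.0211
  t47: +1.0971
Σ = +142.9876 → |volume| = 142.99

Directed edges: 141 total; 9 unmatched, e.g. (-1.86,-4.23,-0.25)→(-2.75,-1.33,1.39) → open.


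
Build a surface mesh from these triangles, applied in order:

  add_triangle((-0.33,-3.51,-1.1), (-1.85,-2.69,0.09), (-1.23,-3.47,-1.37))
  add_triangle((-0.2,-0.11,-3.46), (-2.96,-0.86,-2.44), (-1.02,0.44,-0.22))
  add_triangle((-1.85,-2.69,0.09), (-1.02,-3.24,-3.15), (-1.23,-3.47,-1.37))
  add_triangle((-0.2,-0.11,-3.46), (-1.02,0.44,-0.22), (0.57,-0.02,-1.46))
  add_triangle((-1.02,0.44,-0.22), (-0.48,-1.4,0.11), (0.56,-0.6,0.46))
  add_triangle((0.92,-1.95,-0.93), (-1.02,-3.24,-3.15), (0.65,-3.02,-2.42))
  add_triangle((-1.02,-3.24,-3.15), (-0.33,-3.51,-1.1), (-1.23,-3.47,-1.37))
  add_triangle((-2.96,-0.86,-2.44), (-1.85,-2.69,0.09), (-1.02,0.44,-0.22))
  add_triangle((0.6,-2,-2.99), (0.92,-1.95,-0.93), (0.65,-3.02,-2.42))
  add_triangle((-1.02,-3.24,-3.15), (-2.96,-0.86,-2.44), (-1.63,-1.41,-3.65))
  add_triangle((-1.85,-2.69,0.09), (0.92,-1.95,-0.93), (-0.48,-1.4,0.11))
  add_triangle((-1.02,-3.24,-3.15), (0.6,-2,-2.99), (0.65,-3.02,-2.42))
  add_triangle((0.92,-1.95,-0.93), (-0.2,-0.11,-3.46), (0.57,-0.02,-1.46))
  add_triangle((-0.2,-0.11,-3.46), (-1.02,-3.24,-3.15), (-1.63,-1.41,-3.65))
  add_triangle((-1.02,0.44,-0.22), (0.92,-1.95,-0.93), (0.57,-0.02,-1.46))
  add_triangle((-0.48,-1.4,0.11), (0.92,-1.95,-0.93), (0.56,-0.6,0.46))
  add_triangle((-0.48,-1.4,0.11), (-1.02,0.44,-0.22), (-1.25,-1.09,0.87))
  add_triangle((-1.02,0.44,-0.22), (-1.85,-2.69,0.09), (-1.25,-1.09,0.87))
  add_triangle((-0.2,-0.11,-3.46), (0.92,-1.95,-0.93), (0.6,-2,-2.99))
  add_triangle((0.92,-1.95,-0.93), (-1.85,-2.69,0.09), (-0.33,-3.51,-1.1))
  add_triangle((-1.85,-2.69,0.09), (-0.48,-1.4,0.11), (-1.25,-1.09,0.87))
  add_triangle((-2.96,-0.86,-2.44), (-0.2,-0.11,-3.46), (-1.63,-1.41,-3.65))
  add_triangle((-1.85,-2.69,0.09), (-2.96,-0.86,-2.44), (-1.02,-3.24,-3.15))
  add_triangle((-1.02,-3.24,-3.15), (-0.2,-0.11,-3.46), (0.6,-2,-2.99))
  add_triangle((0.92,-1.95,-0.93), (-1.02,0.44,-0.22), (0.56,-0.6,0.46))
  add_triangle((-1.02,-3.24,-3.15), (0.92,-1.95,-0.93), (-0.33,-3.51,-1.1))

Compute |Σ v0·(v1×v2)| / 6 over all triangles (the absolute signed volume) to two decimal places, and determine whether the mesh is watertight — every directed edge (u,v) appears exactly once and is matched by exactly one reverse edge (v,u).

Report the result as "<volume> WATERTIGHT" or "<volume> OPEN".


23.46 WATERTIGHT

Per-triangle v0·(v1×v2)/6:
  t1: +0.7573
  t2: +1.1811
  t3: +0.8844
  t4: +0.1840
  t5: +0.0797
  t6: +0.4074
  t7: +1.0103
  t8: +1.2459
  t9: +0.4033
  t10: +2.2825
  t11: +0.2795
  t12: +1.2465
  t13: +0.7395
  t14: +1.9441
  t15: -0.4613
  t16: +0.3466
  t17: -0.2522
  t18: +0.5403
  t19: +0.2138
  t20: +0.3043
  t21: +0.1946
  t22: +1.4632
  t23: +4.7974
  t24: +2.3198
  t25: -0.1583
  t26: +1.5112
Σ = +23.4649 → |volume| = 23.46

Directed edges: 78 total, each appears once with its reverse present → watertight.


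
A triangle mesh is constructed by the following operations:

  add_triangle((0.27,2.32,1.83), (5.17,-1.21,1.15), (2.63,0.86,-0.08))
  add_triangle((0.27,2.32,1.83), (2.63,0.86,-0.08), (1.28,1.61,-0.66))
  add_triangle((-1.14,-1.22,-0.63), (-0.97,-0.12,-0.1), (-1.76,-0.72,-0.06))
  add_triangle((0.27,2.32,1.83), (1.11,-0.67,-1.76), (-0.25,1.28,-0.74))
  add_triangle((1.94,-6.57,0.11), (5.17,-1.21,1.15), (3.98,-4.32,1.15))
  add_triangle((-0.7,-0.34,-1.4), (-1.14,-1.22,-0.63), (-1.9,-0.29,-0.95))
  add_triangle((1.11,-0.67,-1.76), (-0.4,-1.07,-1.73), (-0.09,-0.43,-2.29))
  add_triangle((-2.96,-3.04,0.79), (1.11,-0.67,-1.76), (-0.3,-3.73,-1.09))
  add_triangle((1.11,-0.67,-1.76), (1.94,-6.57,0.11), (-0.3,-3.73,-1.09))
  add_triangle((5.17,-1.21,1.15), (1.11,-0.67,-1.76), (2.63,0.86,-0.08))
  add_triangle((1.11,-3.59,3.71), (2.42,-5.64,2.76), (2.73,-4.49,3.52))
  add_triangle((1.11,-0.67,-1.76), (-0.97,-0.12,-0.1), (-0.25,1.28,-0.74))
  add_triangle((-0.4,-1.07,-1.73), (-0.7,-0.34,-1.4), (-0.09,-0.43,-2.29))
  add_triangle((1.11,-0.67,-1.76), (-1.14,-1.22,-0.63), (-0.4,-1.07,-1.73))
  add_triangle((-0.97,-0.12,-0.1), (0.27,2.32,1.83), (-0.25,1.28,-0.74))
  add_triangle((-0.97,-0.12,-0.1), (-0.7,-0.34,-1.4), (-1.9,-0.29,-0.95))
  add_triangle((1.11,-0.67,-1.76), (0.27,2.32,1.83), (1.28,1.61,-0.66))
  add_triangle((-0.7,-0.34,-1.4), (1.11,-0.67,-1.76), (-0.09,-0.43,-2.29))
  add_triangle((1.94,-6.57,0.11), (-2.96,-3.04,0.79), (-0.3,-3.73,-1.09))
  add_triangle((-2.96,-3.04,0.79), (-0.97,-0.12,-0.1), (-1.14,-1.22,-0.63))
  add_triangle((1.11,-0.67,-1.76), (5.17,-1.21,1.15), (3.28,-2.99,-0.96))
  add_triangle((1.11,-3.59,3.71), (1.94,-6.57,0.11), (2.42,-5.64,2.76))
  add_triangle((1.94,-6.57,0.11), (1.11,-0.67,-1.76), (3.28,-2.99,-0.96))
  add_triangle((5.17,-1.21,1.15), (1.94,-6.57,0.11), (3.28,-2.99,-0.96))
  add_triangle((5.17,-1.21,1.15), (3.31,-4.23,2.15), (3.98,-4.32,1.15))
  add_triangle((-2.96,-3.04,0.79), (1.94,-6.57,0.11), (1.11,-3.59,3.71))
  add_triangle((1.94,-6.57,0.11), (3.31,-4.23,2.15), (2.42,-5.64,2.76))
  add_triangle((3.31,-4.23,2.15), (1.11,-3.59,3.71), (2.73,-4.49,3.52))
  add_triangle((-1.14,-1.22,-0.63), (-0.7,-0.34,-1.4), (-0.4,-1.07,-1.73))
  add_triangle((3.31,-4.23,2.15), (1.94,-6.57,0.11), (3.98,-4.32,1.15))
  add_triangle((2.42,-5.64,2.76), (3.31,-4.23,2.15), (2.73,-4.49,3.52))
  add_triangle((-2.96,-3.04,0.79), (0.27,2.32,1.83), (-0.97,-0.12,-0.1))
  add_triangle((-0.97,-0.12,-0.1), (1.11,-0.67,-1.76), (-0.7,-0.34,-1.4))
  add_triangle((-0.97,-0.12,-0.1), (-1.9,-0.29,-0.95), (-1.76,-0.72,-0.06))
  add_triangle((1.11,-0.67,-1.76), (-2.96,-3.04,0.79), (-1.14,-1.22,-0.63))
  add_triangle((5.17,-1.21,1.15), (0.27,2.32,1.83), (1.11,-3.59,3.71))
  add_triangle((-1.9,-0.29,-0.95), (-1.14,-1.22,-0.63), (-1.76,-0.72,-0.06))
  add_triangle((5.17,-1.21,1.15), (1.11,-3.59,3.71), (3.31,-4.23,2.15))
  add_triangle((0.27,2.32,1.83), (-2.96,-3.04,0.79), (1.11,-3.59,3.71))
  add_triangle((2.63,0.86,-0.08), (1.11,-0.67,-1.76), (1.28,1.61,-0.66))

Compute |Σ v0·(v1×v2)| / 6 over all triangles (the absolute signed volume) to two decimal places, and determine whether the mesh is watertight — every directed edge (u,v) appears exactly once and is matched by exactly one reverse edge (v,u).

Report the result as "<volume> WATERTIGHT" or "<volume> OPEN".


103.52 WATERTIGHT

Per-triangle v0·(v1×v2)/6:
  t1: +3.6159
  t2: +1.5676
  t3: -0.0628
  t4: +0.9937
  t5: +2.3337
  t6: +0.3434
  t7: +0.3784
  t8: +1.4262
  t9: +3.8691
  t10: +2.7867
  t11: +2.0103
  t12: +0.4905
  t13: +0.1737
  t14: +0.2432
  t15: +0.6460
  t16: -0.0191
  t17: -0.3662
  t18: -0.1183
  t19: +6.0023
  t20: +0.4126
  t21: +3.2458
  t22: +2.8701
  t23: +3.6403
  t24: +8.2883
  t25: +3.3397
  t26: +15.4581
  t27: +4.2975
  t28: -0.4415
  t29: +0.2409
  t30: +3.7250
  t31: +1.7985
  t32: +1.1839
  t33: -0.0965
  t34: +0.0623
  t35: +0.7987
  t36: +12.1904
  t37: +0.2802
  t38: +6.2540
  t39: +8.4756
  t40: +1.1827
Σ = +103.5206 → |volume| = 103.52

Directed edges: 120 total, each appears once with its reverse present → watertight.
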